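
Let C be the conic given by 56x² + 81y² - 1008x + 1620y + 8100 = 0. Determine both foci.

(4, -10) and (14, -10)

Group the x- and y-terms: 56(x² - 18x) + 81(y² + 20y) = -8100
56(x - 9)² + 81(y + 10)² = -8100 + 4536 + 8100 = 4536
Divide by 4536: (x - 9)²/81 + (y + 10)²/56 = 1
Ellipse, center (9, -10), major axis horizontal; a² = 81, b² = 56.
c² = a² - b² = 81 - 56 = 25, so c = 5.
Foci lie on the horizontal axis through the center: (h ± c, k).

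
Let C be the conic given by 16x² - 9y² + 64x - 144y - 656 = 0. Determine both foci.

(-7, -8) and (3, -8)

Collect terms: 16(x² + 4x) -9(y² + 16y) = 656
16(x + 2)² -9(y + 8)² = 656 + 64 - 576 = 144
Divide through by 144 to get (x + 2)²/9 - (y + 8)²/16 = 1.
Hyperbola, center (-2, -8), transverse axis horizontal; a² = 9, b² = 16.
c² = a² + b² = 9 + 16 = 25, so c = 5.
Foci lie on the horizontal axis through the center: (h ± c, k).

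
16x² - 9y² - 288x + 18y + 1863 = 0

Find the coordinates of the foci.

(9, -9) and (9, 11)

Rearranging, 16(x² - 18x) -9(y² - 2y) = -1863.
Completing the square gives 16(x - 9)² -9(y - 1)² = -1863 + 1296 - 9 = -576.
Dividing both sides by -576: (y - 1)²/64 - (x - 9)²/36 = 1
Hyperbola, center (9, 1), transverse axis vertical; a² = 64, b² = 36.
c² = a² + b² = 64 + 36 = 100, so c = 10.
Foci lie on the vertical axis through the center: (h, k ± c).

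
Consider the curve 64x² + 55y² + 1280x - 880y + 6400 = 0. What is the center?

Rearranging, 64(x² + 20x) + 55(y² - 16y) = -6400.
Completing the square gives 64(x + 10)² + 55(y - 8)² = -6400 + 6400 + 3520 = 3520.
Dividing both sides by 3520: (x + 10)²/55 + (y - 8)²/64 = 1
Ellipse with center (-10, 8).

(-10, 8)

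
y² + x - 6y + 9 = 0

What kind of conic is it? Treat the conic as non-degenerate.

No xy term. Coefficients of x² and y² are A = 0, C = 1.
Exactly one squared variable ⇒ parabola.

parabola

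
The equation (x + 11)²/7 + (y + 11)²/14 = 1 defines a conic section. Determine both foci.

Center (-11, -11). The larger denominator 14 sits under the y-term, so the major axis is vertical; a² = 14, b² = 7.
c² = a² - b² = 14 - 7 = 7, so c = √7.
Foci lie on the vertical axis through the center: (h, k ± c).

(-11, -11 - √7) and (-11, -11 + √7)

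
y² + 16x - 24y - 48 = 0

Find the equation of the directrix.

Only y is squared. Complete the square in y: (y - 12)² = -16(x - 12).
Vertex (12, 12); 4p = -16 so p = -4. Opens left.
Directrix is the vertical line x = h − p = 12 − (-4) = 16.

x = 16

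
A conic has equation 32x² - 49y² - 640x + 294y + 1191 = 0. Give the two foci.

(1, 3) and (19, 3)

Group: 32(x² - 20x) -49(y² - 6y) = -1191
Completing the square gives 32(x - 10)² -49(y - 3)² = -1191 + 3200 - 441 = 1568.
Divide by 1568: (x - 10)²/49 - (y - 3)²/32 = 1
Hyperbola, center (10, 3), transverse axis horizontal; a² = 49, b² = 32.
c² = a² + b² = 49 + 32 = 81, so c = 9.
Foci lie on the horizontal axis through the center: (h ± c, k).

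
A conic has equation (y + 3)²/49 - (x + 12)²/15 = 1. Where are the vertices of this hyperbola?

(-12, -10) and (-12, 4)

Center (-12, -3). The positive term is the y-term, so the transverse axis is vertical; a² = 49, b² = 15.
a = 7. Vertices at (h, k ± a).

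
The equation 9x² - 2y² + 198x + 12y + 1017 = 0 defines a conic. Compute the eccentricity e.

Group: 9(x² + 22x) -2(y² - 6y) = -1017
Completing the square gives 9(x + 11)² -2(y - 3)² = -1017 + 1089 - 18 = 54.
Divide by 54: (x + 11)²/6 - (y - 3)²/27 = 1
Hyperbola, center (-11, 3), transverse axis horizontal; a² = 6, b² = 27.
c² = a² + b² = 33, so c = √33.
e = c/a = √33/√6 = √22/2.

e = √22/2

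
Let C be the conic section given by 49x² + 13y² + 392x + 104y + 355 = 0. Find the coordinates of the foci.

49(x² + 8x) + 13(y² + 8y) = -355
Complete the square in x and y: 49(x + 4)² + 13(y + 4)² = -355 + 784 + 208 = 637
Dividing both sides by 637: (x + 4)²/13 + (y + 4)²/49 = 1
Ellipse, center (-4, -4), major axis vertical; a² = 49, b² = 13.
c² = a² - b² = 49 - 13 = 36, so c = 6.
Foci lie on the vertical axis through the center: (h, k ± c).

(-4, -10) and (-4, 2)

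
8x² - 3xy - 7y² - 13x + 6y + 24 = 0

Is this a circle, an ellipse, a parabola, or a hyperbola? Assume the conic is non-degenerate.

A = 8, B = -3, C = -7.
Discriminant B² − 4AC = (-3)² − 4·8·(-7) = 233.
B² − 4AC > 0 ⇒ hyperbola.

hyperbola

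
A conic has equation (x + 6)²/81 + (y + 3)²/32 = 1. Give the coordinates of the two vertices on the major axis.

Center (-6, -3). The larger denominator 81 sits under the x-term, so the major axis is horizontal; a² = 81, b² = 32.
a = 9. Vertices at (h ± a, k).

(-15, -3) and (3, -3)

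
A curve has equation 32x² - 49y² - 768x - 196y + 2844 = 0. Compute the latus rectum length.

64/7

32(x² - 24x) -49(y² + 4y) = -2844
32(x - 12)² -49(y + 2)² = -2844 + 4608 - 196 = 1568
Dividing both sides by 1568: (x - 12)²/49 - (y + 2)²/32 = 1
Hyperbola, center (12, -2), transverse axis horizontal; a² = 49, b² = 32.
Latus rectum length = 2b²/a = 2·32/7 = 64/7.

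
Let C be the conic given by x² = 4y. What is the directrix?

y = -1

Vertex (0, 0); 4p = 4 so p = 1. Opens up.
Directrix is the horizontal line y = k − p = 0 − (1) = -1.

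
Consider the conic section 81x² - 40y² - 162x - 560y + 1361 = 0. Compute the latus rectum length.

80/9

Group the x- and y-terms: 81(x² - 2x) -40(y² + 14y) = -1361
Complete the square in x and y: 81(x - 1)² -40(y + 7)² = -1361 + 81 - 1960 = -3240
Dividing both sides by -3240: (y + 7)²/81 - (x - 1)²/40 = 1
Hyperbola, center (1, -7), transverse axis vertical; a² = 81, b² = 40.
Latus rectum length = 2b²/a = 2·40/9 = 80/9.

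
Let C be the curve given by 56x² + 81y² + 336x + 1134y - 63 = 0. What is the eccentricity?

56(x² + 6x) + 81(y² + 14y) = 63
56(x + 3)² + 81(y + 7)² = 63 + 504 + 3969 = 4536
Divide through by 4536 to get (x + 3)²/81 + (y + 7)²/56 = 1.
Ellipse, center (-3, -7), major axis horizontal; a² = 81, b² = 56.
c² = a² - b² = 25, so c = 5.
e = c/a = 5/9.

e = 5/9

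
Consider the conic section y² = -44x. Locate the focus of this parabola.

(-11, 0)

Vertex (0, 0); 4p = -44 so p = -11. Opens left.
Focus is p units from the vertex along the axis: (h + p, k).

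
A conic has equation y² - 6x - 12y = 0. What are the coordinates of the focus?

Only y is squared. Complete the square in y: (y - 6)² = 6(x + 6).
Vertex (-6, 6); 4p = 6 so p = 3/2. Opens right.
Focus is p units from the vertex along the axis: (h + p, k).

(-9/2, 6)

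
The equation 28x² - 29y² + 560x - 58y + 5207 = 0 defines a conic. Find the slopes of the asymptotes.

Group the x- and y-terms: 28(x² + 20x) -29(y² + 2y) = -5207
Complete the square: 28(x + 10)² -29(y + 1)² = -5207 + 2800 - 29 = -2436
Divide by -2436: (y + 1)²/84 - (x + 10)²/87 = 1
Hyperbola, center (-10, -1), transverse axis vertical; a² = 84, b² = 87.
For a vertical hyperbola the asymptotes have slope ±a/b.
Here that is ±2√21/√87 = ±2√203/29.

2√203/29 and -2√203/29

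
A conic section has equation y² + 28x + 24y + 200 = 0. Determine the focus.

(-9, -12)

Only y is squared. Complete the square in y: (y + 12)² = -28(x + 2).
Vertex (-2, -12); 4p = -28 so p = -7. Opens left.
Focus is p units from the vertex along the axis: (h + p, k).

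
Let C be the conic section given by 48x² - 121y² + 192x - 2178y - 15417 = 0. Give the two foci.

(-15, -9) and (11, -9)

48(x² + 4x) -121(y² + 18y) = 15417
48(x + 2)² -121(y + 9)² = 15417 + 192 - 9801 = 5808
Divide by 5808: (x + 2)²/121 - (y + 9)²/48 = 1
Hyperbola, center (-2, -9), transverse axis horizontal; a² = 121, b² = 48.
c² = a² + b² = 121 + 48 = 169, so c = 13.
Foci lie on the horizontal axis through the center: (h ± c, k).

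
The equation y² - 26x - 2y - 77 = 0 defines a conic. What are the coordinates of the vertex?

Only y is squared. Complete the square in y: (y - 1)² = 26(x + 3).
Vertex (-3, 1); 4p = 26 so p = 13/2. Opens right.

(-3, 1)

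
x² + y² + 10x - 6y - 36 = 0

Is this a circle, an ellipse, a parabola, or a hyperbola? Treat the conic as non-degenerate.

circle

No xy term. Coefficients of x² and y² are A = 1, C = 1.
A = C (same sign) ⇒ circle.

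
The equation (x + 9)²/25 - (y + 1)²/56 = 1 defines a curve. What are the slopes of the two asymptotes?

Center (-9, -1). The positive term is the x-term, so the transverse axis is horizontal; a² = 25, b² = 56.
For a horizontal hyperbola the asymptotes have slope ±b/a.
Here that is ±2√14/5.

2√14/5 and -2√14/5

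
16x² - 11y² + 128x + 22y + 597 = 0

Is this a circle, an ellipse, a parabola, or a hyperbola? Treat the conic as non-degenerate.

No xy term. Coefficients of x² and y² are A = 16, C = -11.
A and C have opposite signs ⇒ hyperbola.

hyperbola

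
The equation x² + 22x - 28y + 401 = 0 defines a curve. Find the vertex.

(-11, 10)

Only x is squared. Complete the square in x: (x + 11)² = 28(y - 10).
Vertex (-11, 10); 4p = 28 so p = 7. Opens up.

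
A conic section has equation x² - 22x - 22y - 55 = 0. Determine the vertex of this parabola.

(11, -8)

Only x is squared. Complete the square in x: (x - 11)² = 22(y + 8).
Vertex (11, -8); 4p = 22 so p = 11/2. Opens up.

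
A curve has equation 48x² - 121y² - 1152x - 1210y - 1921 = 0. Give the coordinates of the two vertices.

48(x² - 24x) -121(y² + 10y) = 1921
Complete the square in x and y: 48(x - 12)² -121(y + 5)² = 1921 + 6912 - 3025 = 5808
Dividing both sides by 5808: (x - 12)²/121 - (y + 5)²/48 = 1
Hyperbola, center (12, -5), transverse axis horizontal; a² = 121, b² = 48.
a = 11. Vertices at (h ± a, k).

(1, -5) and (23, -5)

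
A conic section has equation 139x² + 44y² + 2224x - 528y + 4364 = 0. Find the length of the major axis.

2√139

Group the x- and y-terms: 139(x² + 16x) + 44(y² - 12y) = -4364
Completing the square gives 139(x + 8)² + 44(y - 6)² = -4364 + 8896 + 1584 = 6116.
Divide by 6116: (x + 8)²/44 + (y - 6)²/139 = 1
Ellipse, center (-8, 6), major axis vertical; a² = 139, b² = 44.
a² = 139 so a = √139; the major axis has length 2a = 2√139.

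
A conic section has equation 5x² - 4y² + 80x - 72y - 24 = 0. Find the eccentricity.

Group: 5(x² + 16x) -4(y² + 18y) = 24
Complete the square in x and y: 5(x + 8)² -4(y + 9)² = 24 + 320 - 324 = 20
Dividing both sides by 20: (x + 8)²/4 - (y + 9)²/5 = 1
Hyperbola, center (-8, -9), transverse axis horizontal; a² = 4, b² = 5.
c² = a² + b² = 9, so c = 3.
e = c/a = 3/2.

e = 3/2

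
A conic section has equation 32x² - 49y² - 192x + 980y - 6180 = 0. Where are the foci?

(-6, 10) and (12, 10)

32(x² - 6x) -49(y² - 20y) = 6180
Completing the square gives 32(x - 3)² -49(y - 10)² = 6180 + 288 - 4900 = 1568.
Divide by 1568: (x - 3)²/49 - (y - 10)²/32 = 1
Hyperbola, center (3, 10), transverse axis horizontal; a² = 49, b² = 32.
c² = a² + b² = 49 + 32 = 81, so c = 9.
Foci lie on the horizontal axis through the center: (h ± c, k).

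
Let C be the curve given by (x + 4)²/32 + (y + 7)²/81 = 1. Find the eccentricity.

e = 7/9

Center (-4, -7). The larger denominator 81 sits under the y-term, so the major axis is vertical; a² = 81, b² = 32.
c² = a² - b² = 49, so c = 7.
e = c/a = 7/9.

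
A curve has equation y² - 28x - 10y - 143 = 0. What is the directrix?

Only y is squared. Complete the square in y: (y - 5)² = 28(x + 6).
Vertex (-6, 5); 4p = 28 so p = 7. Opens right.
Directrix is the vertical line x = h − p = -6 − (7) = -13.

x = -13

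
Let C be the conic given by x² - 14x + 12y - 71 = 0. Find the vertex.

Only x is squared. Complete the square in x: (x - 7)² = -12(y - 10).
Vertex (7, 10); 4p = -12 so p = -3. Opens down.

(7, 10)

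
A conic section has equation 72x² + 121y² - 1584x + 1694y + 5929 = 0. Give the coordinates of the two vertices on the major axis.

72(x² - 22x) + 121(y² + 14y) = -5929
Complete the square in x and y: 72(x - 11)² + 121(y + 7)² = -5929 + 8712 + 5929 = 8712
Dividing both sides by 8712: (x - 11)²/121 + (y + 7)²/72 = 1
Ellipse, center (11, -7), major axis horizontal; a² = 121, b² = 72.
a = 11. Vertices at (h ± a, k).

(0, -7) and (22, -7)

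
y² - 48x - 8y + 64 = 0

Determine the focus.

(13, 4)

Only y is squared. Complete the square in y: (y - 4)² = 48(x - 1).
Vertex (1, 4); 4p = 48 so p = 12. Opens right.
Focus is p units from the vertex along the axis: (h + p, k).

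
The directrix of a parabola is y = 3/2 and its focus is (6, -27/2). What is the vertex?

(6, -6)

The vertex is the midpoint between the focus and the directrix along the axis of symmetry.
Axis is vertical (directrix is horizontal). Vertex y-coordinate = (-27/2 + 3/2)/2 = -6; x-coordinate = 6.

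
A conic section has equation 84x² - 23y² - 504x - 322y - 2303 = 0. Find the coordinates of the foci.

Collect terms: 84(x² - 6x) -23(y² + 14y) = 2303
Complete the square: 84(x - 3)² -23(y + 7)² = 2303 + 756 - 1127 = 1932
Divide by 1932: (x - 3)²/23 - (y + 7)²/84 = 1
Hyperbola, center (3, -7), transverse axis horizontal; a² = 23, b² = 84.
c² = a² + b² = 23 + 84 = 107, so c = √107.
Foci lie on the horizontal axis through the center: (h ± c, k).

(3 - √107, -7) and (3 + √107, -7)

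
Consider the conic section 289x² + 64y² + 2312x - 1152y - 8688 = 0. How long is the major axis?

Group the x- and y-terms: 289(x² + 8x) + 64(y² - 18y) = 8688
Completing the square gives 289(x + 4)² + 64(y - 9)² = 8688 + 4624 + 5184 = 18496.
Dividing both sides by 18496: (x + 4)²/64 + (y - 9)²/289 = 1
Ellipse, center (-4, 9), major axis vertical; a² = 289, b² = 64.
a² = 289 so a = 17; the major axis has length 2a = 34.

34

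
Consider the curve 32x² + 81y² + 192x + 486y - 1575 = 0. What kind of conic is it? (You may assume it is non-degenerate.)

No xy term. Coefficients of x² and y² are A = 32, C = 81.
A and C have the same sign but A ≠ C ⇒ ellipse.

ellipse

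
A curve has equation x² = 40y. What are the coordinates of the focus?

Vertex (0, 0); 4p = 40 so p = 10. Opens up.
Focus is p units from the vertex along the axis: (h, k + p).

(0, 10)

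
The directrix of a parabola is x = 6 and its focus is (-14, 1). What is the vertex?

(-4, 1)

The vertex is the midpoint between the focus and the directrix along the axis of symmetry.
Axis is horizontal (directrix is vertical). Vertex x-coordinate = (-14 + 6)/2 = -4; y-coordinate = 1.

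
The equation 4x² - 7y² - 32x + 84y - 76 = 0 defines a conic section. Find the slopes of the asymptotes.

2√7/7 and -2√7/7

Rearranging, 4(x² - 8x) -7(y² - 12y) = 76.
Complete the square: 4(x - 4)² -7(y - 6)² = 76 + 64 - 252 = -112
Dividing both sides by -112: (y - 6)²/16 - (x - 4)²/28 = 1
Hyperbola, center (4, 6), transverse axis vertical; a² = 16, b² = 28.
For a vertical hyperbola the asymptotes have slope ±a/b.
Here that is ±4/2√7 = ±2√7/7.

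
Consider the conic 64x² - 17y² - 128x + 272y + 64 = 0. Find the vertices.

Collect terms: 64(x² - 2x) -17(y² - 16y) = -64
Complete the square: 64(x - 1)² -17(y - 8)² = -64 + 64 - 1088 = -1088
Dividing both sides by -1088: (y - 8)²/64 - (x - 1)²/17 = 1
Hyperbola, center (1, 8), transverse axis vertical; a² = 64, b² = 17.
a = 8. Vertices at (h, k ± a).

(1, 0) and (1, 16)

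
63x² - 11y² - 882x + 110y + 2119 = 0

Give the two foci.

(7 - √74, 5) and (7 + √74, 5)

Rearranging, 63(x² - 14x) -11(y² - 10y) = -2119.
63(x - 7)² -11(y - 5)² = -2119 + 3087 - 275 = 693
Divide through by 693 to get (x - 7)²/11 - (y - 5)²/63 = 1.
Hyperbola, center (7, 5), transverse axis horizontal; a² = 11, b² = 63.
c² = a² + b² = 11 + 63 = 74, so c = √74.
Foci lie on the horizontal axis through the center: (h ± c, k).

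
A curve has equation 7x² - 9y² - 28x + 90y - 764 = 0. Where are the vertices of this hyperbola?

(-7, 5) and (11, 5)

Rearranging, 7(x² - 4x) -9(y² - 10y) = 764.
Complete the square: 7(x - 2)² -9(y - 5)² = 764 + 28 - 225 = 567
Divide by 567: (x - 2)²/81 - (y - 5)²/63 = 1
Hyperbola, center (2, 5), transverse axis horizontal; a² = 81, b² = 63.
a = 9. Vertices at (h ± a, k).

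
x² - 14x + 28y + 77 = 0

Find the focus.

(7, -8)

Only x is squared. Complete the square in x: (x - 7)² = -28(y + 1).
Vertex (7, -1); 4p = -28 so p = -7. Opens down.
Focus is p units from the vertex along the axis: (h, k + p).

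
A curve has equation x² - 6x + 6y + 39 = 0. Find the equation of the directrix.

y = -7/2

Only x is squared. Complete the square in x: (x - 3)² = -6(y + 5).
Vertex (3, -5); 4p = -6 so p = -3/2. Opens down.
Directrix is the horizontal line y = k − p = -5 − (-3/2) = -7/2.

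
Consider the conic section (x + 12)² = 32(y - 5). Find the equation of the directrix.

y = -3

Vertex (-12, 5); 4p = 32 so p = 8. Opens up.
Directrix is the horizontal line y = k − p = 5 − (8) = -3.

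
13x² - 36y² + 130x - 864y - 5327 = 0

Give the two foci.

Group: 13(x² + 10x) -36(y² + 24y) = 5327
Complete the square: 13(x + 5)² -36(y + 12)² = 5327 + 325 - 5184 = 468
Divide through by 468 to get (x + 5)²/36 - (y + 12)²/13 = 1.
Hyperbola, center (-5, -12), transverse axis horizontal; a² = 36, b² = 13.
c² = a² + b² = 36 + 13 = 49, so c = 7.
Foci lie on the horizontal axis through the center: (h ± c, k).

(-12, -12) and (2, -12)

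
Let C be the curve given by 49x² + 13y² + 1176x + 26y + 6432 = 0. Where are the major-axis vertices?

(-12, -8) and (-12, 6)

Collect terms: 49(x² + 24x) + 13(y² + 2y) = -6432
Completing the square gives 49(x + 12)² + 13(y + 1)² = -6432 + 7056 + 13 = 637.
Divide through by 637 to get (x + 12)²/13 + (y + 1)²/49 = 1.
Ellipse, center (-12, -1), major axis vertical; a² = 49, b² = 13.
a = 7. Vertices at (h, k ± a).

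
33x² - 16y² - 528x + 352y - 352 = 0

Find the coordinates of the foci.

(1, 11) and (15, 11)

Group the x- and y-terms: 33(x² - 16x) -16(y² - 22y) = 352
Completing the square gives 33(x - 8)² -16(y - 11)² = 352 + 2112 - 1936 = 528.
Dividing both sides by 528: (x - 8)²/16 - (y - 11)²/33 = 1
Hyperbola, center (8, 11), transverse axis horizontal; a² = 16, b² = 33.
c² = a² + b² = 16 + 33 = 49, so c = 7.
Foci lie on the horizontal axis through the center: (h ± c, k).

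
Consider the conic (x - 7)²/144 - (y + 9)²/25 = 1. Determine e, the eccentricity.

e = 13/12

Center (7, -9). The positive term is the x-term, so the transverse axis is horizontal; a² = 144, b² = 25.
c² = a² + b² = 169, so c = 13.
e = c/a = 13/12.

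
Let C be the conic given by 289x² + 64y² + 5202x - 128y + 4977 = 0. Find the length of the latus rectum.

Rearranging, 289(x² + 18x) + 64(y² - 2y) = -4977.
Complete the square in x and y: 289(x + 9)² + 64(y - 1)² = -4977 + 23409 + 64 = 18496
Divide by 18496: (x + 9)²/64 + (y - 1)²/289 = 1
Ellipse, center (-9, 1), major axis vertical; a² = 289, b² = 64.
Latus rectum length = 2b²/a = 2·64/17 = 128/17.

128/17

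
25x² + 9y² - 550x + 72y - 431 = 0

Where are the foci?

25(x² - 22x) + 9(y² + 8y) = 431
Completing the square gives 25(x - 11)² + 9(y + 4)² = 431 + 3025 + 144 = 3600.
Divide through by 3600 to get (x - 11)²/144 + (y + 4)²/400 = 1.
Ellipse, center (11, -4), major axis vertical; a² = 400, b² = 144.
c² = a² - b² = 400 - 144 = 256, so c = 16.
Foci lie on the vertical axis through the center: (h, k ± c).

(11, -20) and (11, 12)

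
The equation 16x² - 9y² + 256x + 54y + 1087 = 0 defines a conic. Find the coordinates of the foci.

(-8, -2) and (-8, 8)

Group: 16(x² + 16x) -9(y² - 6y) = -1087
Complete the square: 16(x + 8)² -9(y - 3)² = -1087 + 1024 - 81 = -144
Divide through by -144 to get (y - 3)²/16 - (x + 8)²/9 = 1.
Hyperbola, center (-8, 3), transverse axis vertical; a² = 16, b² = 9.
c² = a² + b² = 16 + 9 = 25, so c = 5.
Foci lie on the vertical axis through the center: (h, k ± c).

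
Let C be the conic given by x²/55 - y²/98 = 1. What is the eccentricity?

e = 3√935/55

Center (0, 0). The positive term is the x-term, so the transverse axis is horizontal; a² = 55, b² = 98.
c² = a² + b² = 153, so c = 3√17.
e = c/a = 3√17/√55 = 3√935/55.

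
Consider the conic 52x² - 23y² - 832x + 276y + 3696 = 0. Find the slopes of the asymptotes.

2√299/23 and -2√299/23

Rearranging, 52(x² - 16x) -23(y² - 12y) = -3696.
Complete the square in x and y: 52(x - 8)² -23(y - 6)² = -3696 + 3328 - 828 = -1196
Divide by -1196: (y - 6)²/52 - (x - 8)²/23 = 1
Hyperbola, center (8, 6), transverse axis vertical; a² = 52, b² = 23.
For a vertical hyperbola the asymptotes have slope ±a/b.
Here that is ±2√13/√23 = ±2√299/23.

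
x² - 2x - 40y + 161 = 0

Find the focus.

Only x is squared. Complete the square in x: (x - 1)² = 40(y - 4).
Vertex (1, 4); 4p = 40 so p = 10. Opens up.
Focus is p units from the vertex along the axis: (h, k + p).

(1, 14)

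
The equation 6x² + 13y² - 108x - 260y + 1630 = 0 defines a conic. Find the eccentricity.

e = √91/13

6(x² - 18x) + 13(y² - 20y) = -1630
6(x - 9)² + 13(y - 10)² = -1630 + 486 + 1300 = 156
Divide by 156: (x - 9)²/26 + (y - 10)²/12 = 1
Ellipse, center (9, 10), major axis horizontal; a² = 26, b² = 12.
c² = a² - b² = 14, so c = √14.
e = c/a = √14/√26 = √91/13.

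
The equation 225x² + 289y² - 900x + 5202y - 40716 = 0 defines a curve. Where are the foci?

(-6, -9) and (10, -9)

Group: 225(x² - 4x) + 289(y² + 18y) = 40716
Complete the square: 225(x - 2)² + 289(y + 9)² = 40716 + 900 + 23409 = 65025
Divide through by 65025 to get (x - 2)²/289 + (y + 9)²/225 = 1.
Ellipse, center (2, -9), major axis horizontal; a² = 289, b² = 225.
c² = a² - b² = 289 - 225 = 64, so c = 8.
Foci lie on the horizontal axis through the center: (h ± c, k).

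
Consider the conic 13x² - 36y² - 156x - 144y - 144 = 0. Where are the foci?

Collect terms: 13(x² - 12x) -36(y² + 4y) = 144
Complete the square: 13(x - 6)² -36(y + 2)² = 144 + 468 - 144 = 468
Dividing both sides by 468: (x - 6)²/36 - (y + 2)²/13 = 1
Hyperbola, center (6, -2), transverse axis horizontal; a² = 36, b² = 13.
c² = a² + b² = 36 + 13 = 49, so c = 7.
Foci lie on the horizontal axis through the center: (h ± c, k).

(-1, -2) and (13, -2)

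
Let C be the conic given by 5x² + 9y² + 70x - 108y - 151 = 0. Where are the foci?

Rearranging, 5(x² + 14x) + 9(y² - 12y) = 151.
Completing the square gives 5(x + 7)² + 9(y - 6)² = 151 + 245 + 324 = 720.
Divide by 720: (x + 7)²/144 + (y - 6)²/80 = 1
Ellipse, center (-7, 6), major axis horizontal; a² = 144, b² = 80.
c² = a² - b² = 144 - 80 = 64, so c = 8.
Foci lie on the horizontal axis through the center: (h ± c, k).

(-15, 6) and (1, 6)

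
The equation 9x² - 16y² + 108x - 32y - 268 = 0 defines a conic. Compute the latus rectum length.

Group the x- and y-terms: 9(x² + 12x) -16(y² + 2y) = 268
9(x + 6)² -16(y + 1)² = 268 + 324 - 16 = 576
Divide by 576: (x + 6)²/64 - (y + 1)²/36 = 1
Hyperbola, center (-6, -1), transverse axis horizontal; a² = 64, b² = 36.
Latus rectum length = 2b²/a = 2·36/8 = 9.

9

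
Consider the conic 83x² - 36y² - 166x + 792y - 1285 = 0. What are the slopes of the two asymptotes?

√83/6 and -√83/6

Group the x- and y-terms: 83(x² - 2x) -36(y² - 22y) = 1285
Complete the square: 83(x - 1)² -36(y - 11)² = 1285 + 83 - 4356 = -2988
Divide through by -2988 to get (y - 11)²/83 - (x - 1)²/36 = 1.
Hyperbola, center (1, 11), transverse axis vertical; a² = 83, b² = 36.
For a vertical hyperbola the asymptotes have slope ±a/b.
Here that is ±√83/6.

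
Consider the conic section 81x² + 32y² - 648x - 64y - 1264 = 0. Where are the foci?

(4, -6) and (4, 8)

Rearranging, 81(x² - 8x) + 32(y² - 2y) = 1264.
Complete the square in x and y: 81(x - 4)² + 32(y - 1)² = 1264 + 1296 + 32 = 2592
Dividing both sides by 2592: (x - 4)²/32 + (y - 1)²/81 = 1
Ellipse, center (4, 1), major axis vertical; a² = 81, b² = 32.
c² = a² - b² = 81 - 32 = 49, so c = 7.
Foci lie on the vertical axis through the center: (h, k ± c).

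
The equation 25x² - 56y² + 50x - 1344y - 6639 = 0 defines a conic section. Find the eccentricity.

e = 9/5

Group: 25(x² + 2x) -56(y² + 24y) = 6639
Complete the square in x and y: 25(x + 1)² -56(y + 12)² = 6639 + 25 - 8064 = -1400
Divide by -1400: (y + 12)²/25 - (x + 1)²/56 = 1
Hyperbola, center (-1, -12), transverse axis vertical; a² = 25, b² = 56.
c² = a² + b² = 81, so c = 9.
e = c/a = 9/5.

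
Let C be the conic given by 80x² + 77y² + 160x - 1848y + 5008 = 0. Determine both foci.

Group: 80(x² + 2x) + 77(y² - 24y) = -5008
Complete the square in x and y: 80(x + 1)² + 77(y - 12)² = -5008 + 80 + 11088 = 6160
Divide through by 6160 to get (x + 1)²/77 + (y - 12)²/80 = 1.
Ellipse, center (-1, 12), major axis vertical; a² = 80, b² = 77.
c² = a² - b² = 80 - 77 = 3, so c = √3.
Foci lie on the vertical axis through the center: (h, k ± c).

(-1, 12 - √3) and (-1, 12 + √3)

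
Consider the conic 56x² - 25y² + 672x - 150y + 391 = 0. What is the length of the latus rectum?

112/5

Group: 56(x² + 12x) -25(y² + 6y) = -391
Complete the square in x and y: 56(x + 6)² -25(y + 3)² = -391 + 2016 - 225 = 1400
Divide by 1400: (x + 6)²/25 - (y + 3)²/56 = 1
Hyperbola, center (-6, -3), transverse axis horizontal; a² = 25, b² = 56.
Latus rectum length = 2b²/a = 2·56/5 = 112/5.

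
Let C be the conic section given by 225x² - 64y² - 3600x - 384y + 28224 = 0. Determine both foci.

(8, -20) and (8, 14)

Collect terms: 225(x² - 16x) -64(y² + 6y) = -28224
225(x - 8)² -64(y + 3)² = -28224 + 14400 - 576 = -14400
Divide by -14400: (y + 3)²/225 - (x - 8)²/64 = 1
Hyperbola, center (8, -3), transverse axis vertical; a² = 225, b² = 64.
c² = a² + b² = 225 + 64 = 289, so c = 17.
Foci lie on the vertical axis through the center: (h, k ± c).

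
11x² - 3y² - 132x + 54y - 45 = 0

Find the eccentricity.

e = √42/3

11(x² - 12x) -3(y² - 18y) = 45
Complete the square: 11(x - 6)² -3(y - 9)² = 45 + 396 - 243 = 198
Dividing both sides by 198: (x - 6)²/18 - (y - 9)²/66 = 1
Hyperbola, center (6, 9), transverse axis horizontal; a² = 18, b² = 66.
c² = a² + b² = 84, so c = 2√21.
e = c/a = 2√21/3√2 = √42/3.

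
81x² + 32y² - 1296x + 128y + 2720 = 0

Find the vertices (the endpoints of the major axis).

(8, -11) and (8, 7)

Rearranging, 81(x² - 16x) + 32(y² + 4y) = -2720.
Completing the square gives 81(x - 8)² + 32(y + 2)² = -2720 + 5184 + 128 = 2592.
Dividing both sides by 2592: (x - 8)²/32 + (y + 2)²/81 = 1
Ellipse, center (8, -2), major axis vertical; a² = 81, b² = 32.
a = 9. Vertices at (h, k ± a).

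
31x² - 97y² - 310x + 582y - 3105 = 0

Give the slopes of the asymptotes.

√3007/97 and -√3007/97

Group: 31(x² - 10x) -97(y² - 6y) = 3105
Complete the square in x and y: 31(x - 5)² -97(y - 3)² = 3105 + 775 - 873 = 3007
Divide by 3007: (x - 5)²/97 - (y - 3)²/31 = 1
Hyperbola, center (5, 3), transverse axis horizontal; a² = 97, b² = 31.
For a horizontal hyperbola the asymptotes have slope ±b/a.
Here that is ±√31/√97 = ±√3007/97.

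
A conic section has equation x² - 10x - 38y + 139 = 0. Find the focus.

Only x is squared. Complete the square in x: (x - 5)² = 38(y - 3).
Vertex (5, 3); 4p = 38 so p = 19/2. Opens up.
Focus is p units from the vertex along the axis: (h, k + p).

(5, 25/2)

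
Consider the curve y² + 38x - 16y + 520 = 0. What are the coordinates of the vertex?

(-12, 8)

Only y is squared. Complete the square in y: (y - 8)² = -38(x + 12).
Vertex (-12, 8); 4p = -38 so p = -19/2. Opens left.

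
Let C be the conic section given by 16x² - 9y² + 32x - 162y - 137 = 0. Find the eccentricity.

Rearranging, 16(x² + 2x) -9(y² + 18y) = 137.
Completing the square gives 16(x + 1)² -9(y + 9)² = 137 + 16 - 729 = -576.
Divide through by -576 to get (y + 9)²/64 - (x + 1)²/36 = 1.
Hyperbola, center (-1, -9), transverse axis vertical; a² = 64, b² = 36.
c² = a² + b² = 100, so c = 10.
e = c/a = 10/8 = 5/4.

e = 5/4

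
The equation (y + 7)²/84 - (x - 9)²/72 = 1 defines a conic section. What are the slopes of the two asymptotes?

√42/6 and -√42/6

Center (9, -7). The positive term is the y-term, so the transverse axis is vertical; a² = 84, b² = 72.
For a vertical hyperbola the asymptotes have slope ±a/b.
Here that is ±2√21/6√2 = ±√42/6.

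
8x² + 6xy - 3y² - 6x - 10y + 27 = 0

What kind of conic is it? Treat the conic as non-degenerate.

hyperbola

A = 8, B = 6, C = -3.
Discriminant B² − 4AC = 6² − 4·8·(-3) = 132.
B² − 4AC > 0 ⇒ hyperbola.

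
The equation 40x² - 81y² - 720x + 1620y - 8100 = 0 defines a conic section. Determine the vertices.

Group the x- and y-terms: 40(x² - 18x) -81(y² - 20y) = 8100
40(x - 9)² -81(y - 10)² = 8100 + 3240 - 8100 = 3240
Dividing both sides by 3240: (x - 9)²/81 - (y - 10)²/40 = 1
Hyperbola, center (9, 10), transverse axis horizontal; a² = 81, b² = 40.
a = 9. Vertices at (h ± a, k).

(0, 10) and (18, 10)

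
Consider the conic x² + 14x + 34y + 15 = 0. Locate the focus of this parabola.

(-7, -15/2)

Only x is squared. Complete the square in x: (x + 7)² = -34(y - 1).
Vertex (-7, 1); 4p = -34 so p = -17/2. Opens down.
Focus is p units from the vertex along the axis: (h, k + p).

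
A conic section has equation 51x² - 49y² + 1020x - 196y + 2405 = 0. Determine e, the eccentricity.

Collect terms: 51(x² + 20x) -49(y² + 4y) = -2405
Complete the square: 51(x + 10)² -49(y + 2)² = -2405 + 5100 - 196 = 2499
Divide by 2499: (x + 10)²/49 - (y + 2)²/51 = 1
Hyperbola, center (-10, -2), transverse axis horizontal; a² = 49, b² = 51.
c² = a² + b² = 100, so c = 10.
e = c/a = 10/7.

e = 10/7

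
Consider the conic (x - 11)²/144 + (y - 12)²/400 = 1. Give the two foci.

Center (11, 12). The larger denominator 400 sits under the y-term, so the major axis is vertical; a² = 400, b² = 144.
c² = a² - b² = 400 - 144 = 256, so c = 16.
Foci lie on the vertical axis through the center: (h, k ± c).

(11, -4) and (11, 28)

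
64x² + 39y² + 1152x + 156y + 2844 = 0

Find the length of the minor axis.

2√39

Group: 64(x² + 18x) + 39(y² + 4y) = -2844
Complete the square: 64(x + 9)² + 39(y + 2)² = -2844 + 5184 + 156 = 2496
Divide by 2496: (x + 9)²/39 + (y + 2)²/64 = 1
Ellipse, center (-9, -2), major axis vertical; a² = 64, b² = 39.
b² = 39 so b = √39; the minor axis has length 2b = 2√39.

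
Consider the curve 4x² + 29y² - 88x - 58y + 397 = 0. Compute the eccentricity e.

e = 5√29/29

Group: 4(x² - 22x) + 29(y² - 2y) = -397
Completing the square gives 4(x - 11)² + 29(y - 1)² = -397 + 484 + 29 = 116.
Divide through by 116 to get (x - 11)²/29 + (y - 1)²/4 = 1.
Ellipse, center (11, 1), major axis horizontal; a² = 29, b² = 4.
c² = a² - b² = 25, so c = 5.
e = c/a = 5/√29 = 5√29/29.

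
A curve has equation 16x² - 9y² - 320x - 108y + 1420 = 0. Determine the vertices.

(10, -10) and (10, -2)

Group the x- and y-terms: 16(x² - 20x) -9(y² + 12y) = -1420
Completing the square gives 16(x - 10)² -9(y + 6)² = -1420 + 1600 - 324 = -144.
Divide by -144: (y + 6)²/16 - (x - 10)²/9 = 1
Hyperbola, center (10, -6), transverse axis vertical; a² = 16, b² = 9.
a = 4. Vertices at (h, k ± a).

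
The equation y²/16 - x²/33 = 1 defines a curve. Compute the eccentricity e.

Center (0, 0). The positive term is the y-term, so the transverse axis is vertical; a² = 16, b² = 33.
c² = a² + b² = 49, so c = 7.
e = c/a = 7/4.

e = 7/4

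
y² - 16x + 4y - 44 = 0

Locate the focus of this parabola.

(1, -2)

Only y is squared. Complete the square in y: (y + 2)² = 16(x + 3).
Vertex (-3, -2); 4p = 16 so p = 4. Opens right.
Focus is p units from the vertex along the axis: (h + p, k).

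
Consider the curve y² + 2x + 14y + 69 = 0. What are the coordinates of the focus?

Only y is squared. Complete the square in y: (y + 7)² = -2(x + 10).
Vertex (-10, -7); 4p = -2 so p = -1/2. Opens left.
Focus is p units from the vertex along the axis: (h + p, k).

(-21/2, -7)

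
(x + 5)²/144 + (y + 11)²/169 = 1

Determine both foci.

(-5, -16) and (-5, -6)

Center (-5, -11). The larger denominator 169 sits under the y-term, so the major axis is vertical; a² = 169, b² = 144.
c² = a² - b² = 169 - 144 = 25, so c = 5.
Foci lie on the vertical axis through the center: (h, k ± c).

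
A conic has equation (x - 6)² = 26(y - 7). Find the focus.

Vertex (6, 7); 4p = 26 so p = 13/2. Opens up.
Focus is p units from the vertex along the axis: (h, k + p).

(6, 27/2)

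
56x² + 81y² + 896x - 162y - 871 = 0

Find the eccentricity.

e = 5/9

Group: 56(x² + 16x) + 81(y² - 2y) = 871
56(x + 8)² + 81(y - 1)² = 871 + 3584 + 81 = 4536
Dividing both sides by 4536: (x + 8)²/81 + (y - 1)²/56 = 1
Ellipse, center (-8, 1), major axis horizontal; a² = 81, b² = 56.
c² = a² - b² = 25, so c = 5.
e = c/a = 5/9.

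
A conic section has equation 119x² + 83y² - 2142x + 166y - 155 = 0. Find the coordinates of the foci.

(9, -7) and (9, 5)

Group the x- and y-terms: 119(x² - 18x) + 83(y² + 2y) = 155
119(x - 9)² + 83(y + 1)² = 155 + 9639 + 83 = 9877
Dividing both sides by 9877: (x - 9)²/83 + (y + 1)²/119 = 1
Ellipse, center (9, -1), major axis vertical; a² = 119, b² = 83.
c² = a² - b² = 119 - 83 = 36, so c = 6.
Foci lie on the vertical axis through the center: (h, k ± c).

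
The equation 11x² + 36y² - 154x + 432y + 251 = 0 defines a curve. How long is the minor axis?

4√11

Group the x- and y-terms: 11(x² - 14x) + 36(y² + 12y) = -251
Complete the square in x and y: 11(x - 7)² + 36(y + 6)² = -251 + 539 + 1296 = 1584
Divide by 1584: (x - 7)²/144 + (y + 6)²/44 = 1
Ellipse, center (7, -6), major axis horizontal; a² = 144, b² = 44.
b² = 44 so b = 2√11; the minor axis has length 2b = 4√11.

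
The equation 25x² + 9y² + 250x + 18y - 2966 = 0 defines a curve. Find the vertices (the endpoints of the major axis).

Group: 25(x² + 10x) + 9(y² + 2y) = 2966
25(x + 5)² + 9(y + 1)² = 2966 + 625 + 9 = 3600
Divide through by 3600 to get (x + 5)²/144 + (y + 1)²/400 = 1.
Ellipse, center (-5, -1), major axis vertical; a² = 400, b² = 144.
a = 20. Vertices at (h, k ± a).

(-5, -21) and (-5, 19)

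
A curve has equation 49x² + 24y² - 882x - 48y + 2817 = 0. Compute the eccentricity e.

49(x² - 18x) + 24(y² - 2y) = -2817
Completing the square gives 49(x - 9)² + 24(y - 1)² = -2817 + 3969 + 24 = 1176.
Dividing both sides by 1176: (x - 9)²/24 + (y - 1)²/49 = 1
Ellipse, center (9, 1), major axis vertical; a² = 49, b² = 24.
c² = a² - b² = 25, so c = 5.
e = c/a = 5/7.

e = 5/7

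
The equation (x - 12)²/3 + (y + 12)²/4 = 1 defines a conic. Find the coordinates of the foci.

(12, -13) and (12, -11)

Center (12, -12). The larger denominator 4 sits under the y-term, so the major axis is vertical; a² = 4, b² = 3.
c² = a² - b² = 4 - 3 = 1, so c = 1.
Foci lie on the vertical axis through the center: (h, k ± c).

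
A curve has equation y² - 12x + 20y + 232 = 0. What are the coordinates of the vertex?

(11, -10)

Only y is squared. Complete the square in y: (y + 10)² = 12(x - 11).
Vertex (11, -10); 4p = 12 so p = 3. Opens right.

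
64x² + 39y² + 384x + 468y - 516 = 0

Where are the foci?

(-3, -11) and (-3, -1)

Collect terms: 64(x² + 6x) + 39(y² + 12y) = 516
64(x + 3)² + 39(y + 6)² = 516 + 576 + 1404 = 2496
Dividing both sides by 2496: (x + 3)²/39 + (y + 6)²/64 = 1
Ellipse, center (-3, -6), major axis vertical; a² = 64, b² = 39.
c² = a² - b² = 64 - 39 = 25, so c = 5.
Foci lie on the vertical axis through the center: (h, k ± c).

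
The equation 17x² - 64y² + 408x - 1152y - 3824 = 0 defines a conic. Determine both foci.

(-21, -9) and (-3, -9)

17(x² + 24x) -64(y² + 18y) = 3824
Completing the square gives 17(x + 12)² -64(y + 9)² = 3824 + 2448 - 5184 = 1088.
Divide through by 1088 to get (x + 12)²/64 - (y + 9)²/17 = 1.
Hyperbola, center (-12, -9), transverse axis horizontal; a² = 64, b² = 17.
c² = a² + b² = 64 + 17 = 81, so c = 9.
Foci lie on the horizontal axis through the center: (h ± c, k).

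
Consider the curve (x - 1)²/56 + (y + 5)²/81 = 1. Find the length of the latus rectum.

112/9

Center (1, -5). The larger denominator 81 sits under the y-term, so the major axis is vertical; a² = 81, b² = 56.
Latus rectum length = 2b²/a = 2·56/9 = 112/9.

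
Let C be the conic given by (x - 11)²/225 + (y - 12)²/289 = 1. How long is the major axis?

34

Center (11, 12). The larger denominator 289 sits under the y-term, so the major axis is vertical; a² = 289, b² = 225.
a² = 289 so a = 17; the major axis has length 2a = 34.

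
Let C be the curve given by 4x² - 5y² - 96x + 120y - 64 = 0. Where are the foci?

Group the x- and y-terms: 4(x² - 24x) -5(y² - 24y) = 64
Completing the square gives 4(x - 12)² -5(y - 12)² = 64 + 576 - 720 = -80.
Dividing both sides by -80: (y - 12)²/16 - (x - 12)²/20 = 1
Hyperbola, center (12, 12), transverse axis vertical; a² = 16, b² = 20.
c² = a² + b² = 16 + 20 = 36, so c = 6.
Foci lie on the vertical axis through the center: (h, k ± c).

(12, 6) and (12, 18)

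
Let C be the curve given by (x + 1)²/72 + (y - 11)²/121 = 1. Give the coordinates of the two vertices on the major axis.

(-1, 0) and (-1, 22)

Center (-1, 11). The larger denominator 121 sits under the y-term, so the major axis is vertical; a² = 121, b² = 72.
a = 11. Vertices at (h, k ± a).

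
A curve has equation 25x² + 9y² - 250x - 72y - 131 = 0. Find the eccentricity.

e = 4/5

Group the x- and y-terms: 25(x² - 10x) + 9(y² - 8y) = 131
Complete the square: 25(x - 5)² + 9(y - 4)² = 131 + 625 + 144 = 900
Divide through by 900 to get (x - 5)²/36 + (y - 4)²/100 = 1.
Ellipse, center (5, 4), major axis vertical; a² = 100, b² = 36.
c² = a² - b² = 64, so c = 8.
e = c/a = 8/10 = 4/5.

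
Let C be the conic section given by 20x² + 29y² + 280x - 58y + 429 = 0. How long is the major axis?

Rearranging, 20(x² + 14x) + 29(y² - 2y) = -429.
20(x + 7)² + 29(y - 1)² = -429 + 980 + 29 = 580
Divide by 580: (x + 7)²/29 + (y - 1)²/20 = 1
Ellipse, center (-7, 1), major axis horizontal; a² = 29, b² = 20.
a² = 29 so a = √29; the major axis has length 2a = 2√29.

2√29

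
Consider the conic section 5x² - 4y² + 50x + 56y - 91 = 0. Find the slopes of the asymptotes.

√5/2 and -√5/2

Rearranging, 5(x² + 10x) -4(y² - 14y) = 91.
Completing the square gives 5(x + 5)² -4(y - 7)² = 91 + 125 - 196 = 20.
Dividing both sides by 20: (x + 5)²/4 - (y - 7)²/5 = 1
Hyperbola, center (-5, 7), transverse axis horizontal; a² = 4, b² = 5.
For a horizontal hyperbola the asymptotes have slope ±b/a.
Here that is ±√5/2.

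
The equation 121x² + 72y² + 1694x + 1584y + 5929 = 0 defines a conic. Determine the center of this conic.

(-7, -11)

Collect terms: 121(x² + 14x) + 72(y² + 22y) = -5929
Completing the square gives 121(x + 7)² + 72(y + 11)² = -5929 + 5929 + 8712 = 8712.
Dividing both sides by 8712: (x + 7)²/72 + (y + 11)²/121 = 1
Ellipse with center (-7, -11).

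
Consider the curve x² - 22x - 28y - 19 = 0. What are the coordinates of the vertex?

(11, -5)

Only x is squared. Complete the square in x: (x - 11)² = 28(y + 5).
Vertex (11, -5); 4p = 28 so p = 7. Opens up.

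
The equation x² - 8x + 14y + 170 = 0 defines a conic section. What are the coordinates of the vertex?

(4, -11)

Only x is squared. Complete the square in x: (x - 4)² = -14(y + 11).
Vertex (4, -11); 4p = -14 so p = -7/2. Opens down.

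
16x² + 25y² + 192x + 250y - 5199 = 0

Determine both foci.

(-18, -5) and (6, -5)

Rearranging, 16(x² + 12x) + 25(y² + 10y) = 5199.
16(x + 6)² + 25(y + 5)² = 5199 + 576 + 625 = 6400
Divide through by 6400 to get (x + 6)²/400 + (y + 5)²/256 = 1.
Ellipse, center (-6, -5), major axis horizontal; a² = 400, b² = 256.
c² = a² - b² = 400 - 256 = 144, so c = 12.
Foci lie on the horizontal axis through the center: (h ± c, k).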